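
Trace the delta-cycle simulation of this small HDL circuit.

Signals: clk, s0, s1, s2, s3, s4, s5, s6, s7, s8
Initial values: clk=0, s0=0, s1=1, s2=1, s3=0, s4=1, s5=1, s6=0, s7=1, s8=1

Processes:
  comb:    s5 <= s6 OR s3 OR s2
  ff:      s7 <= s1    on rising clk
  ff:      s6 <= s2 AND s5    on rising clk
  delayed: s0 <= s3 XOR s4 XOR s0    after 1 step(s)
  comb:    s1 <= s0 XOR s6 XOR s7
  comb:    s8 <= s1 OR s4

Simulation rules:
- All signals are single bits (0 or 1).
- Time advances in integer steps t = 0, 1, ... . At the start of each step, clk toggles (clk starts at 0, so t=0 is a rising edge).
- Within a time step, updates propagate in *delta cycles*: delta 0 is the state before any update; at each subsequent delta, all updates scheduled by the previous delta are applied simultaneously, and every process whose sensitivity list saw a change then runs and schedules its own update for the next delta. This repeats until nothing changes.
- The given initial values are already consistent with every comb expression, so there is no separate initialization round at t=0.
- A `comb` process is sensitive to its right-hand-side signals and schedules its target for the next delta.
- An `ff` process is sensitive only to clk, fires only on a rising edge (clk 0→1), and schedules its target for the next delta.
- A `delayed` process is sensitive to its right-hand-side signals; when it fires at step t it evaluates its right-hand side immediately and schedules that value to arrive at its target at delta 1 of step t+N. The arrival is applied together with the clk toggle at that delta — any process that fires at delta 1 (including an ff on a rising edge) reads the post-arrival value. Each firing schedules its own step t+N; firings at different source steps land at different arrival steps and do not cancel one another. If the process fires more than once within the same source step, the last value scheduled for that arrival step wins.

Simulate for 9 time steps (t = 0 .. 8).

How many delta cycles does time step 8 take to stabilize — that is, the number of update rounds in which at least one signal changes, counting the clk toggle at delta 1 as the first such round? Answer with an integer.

t0.Δ0 s2=1 s7=1 s1=1 s4=1 s3=0 clk=0 s6=0 s8=1 s0=0 s5=1
t0.Δ1 s2=1 s7=1 s1=1 s4=1 s3=0 clk=1 s6=0 s8=1 s0=0 s5=1
t0.Δ2 s2=1 s7=1 s1=1 s4=1 s3=0 clk=1 s6=1 s8=1 s0=0 s5=1
t0.Δ3 s2=1 s7=1 s1=0 s4=1 s3=0 clk=1 s6=1 s8=1 s0=0 s5=1
t1.Δ0 s2=1 s7=1 s1=0 s4=1 s3=0 clk=1 s6=1 s8=1 s0=0 s5=1
t1.Δ1 s2=1 s7=1 s1=0 s4=1 s3=0 clk=0 s6=1 s8=1 s0=0 s5=1
t2.Δ0 s2=1 s7=1 s1=0 s4=1 s3=0 clk=0 s6=1 s8=1 s0=0 s5=1
t2.Δ1 s2=1 s7=1 s1=0 s4=1 s3=0 clk=1 s6=1 s8=1 s0=0 s5=1
t2.Δ2 s2=1 s7=0 s1=0 s4=1 s3=0 clk=1 s6=1 s8=1 s0=0 s5=1
t2.Δ3 s2=1 s7=0 s1=1 s4=1 s3=0 clk=1 s6=1 s8=1 s0=0 s5=1
t3.Δ0 s2=1 s7=0 s1=1 s4=1 s3=0 clk=1 s6=1 s8=1 s0=0 s5=1
t3.Δ1 s2=1 s7=0 s1=1 s4=1 s3=0 clk=0 s6=1 s8=1 s0=0 s5=1
t4.Δ0 s2=1 s7=0 s1=1 s4=1 s3=0 clk=0 s6=1 s8=1 s0=0 s5=1
t4.Δ1 s2=1 s7=0 s1=1 s4=1 s3=0 clk=1 s6=1 s8=1 s0=0 s5=1
t4.Δ2 s2=1 s7=1 s1=1 s4=1 s3=0 clk=1 s6=1 s8=1 s0=0 s5=1
t4.Δ3 s2=1 s7=1 s1=0 s4=1 s3=0 clk=1 s6=1 s8=1 s0=0 s5=1
t5.Δ0 s2=1 s7=1 s1=0 s4=1 s3=0 clk=1 s6=1 s8=1 s0=0 s5=1
t5.Δ1 s2=1 s7=1 s1=0 s4=1 s3=0 clk=0 s6=1 s8=1 s0=0 s5=1
t6.Δ0 s2=1 s7=1 s1=0 s4=1 s3=0 clk=0 s6=1 s8=1 s0=0 s5=1
t6.Δ1 s2=1 s7=1 s1=0 s4=1 s3=0 clk=1 s6=1 s8=1 s0=0 s5=1
t6.Δ2 s2=1 s7=0 s1=0 s4=1 s3=0 clk=1 s6=1 s8=1 s0=0 s5=1
t6.Δ3 s2=1 s7=0 s1=1 s4=1 s3=0 clk=1 s6=1 s8=1 s0=0 s5=1
t7.Δ0 s2=1 s7=0 s1=1 s4=1 s3=0 clk=1 s6=1 s8=1 s0=0 s5=1
t7.Δ1 s2=1 s7=0 s1=1 s4=1 s3=0 clk=0 s6=1 s8=1 s0=0 s5=1
t8.Δ0 s2=1 s7=0 s1=1 s4=1 s3=0 clk=0 s6=1 s8=1 s0=0 s5=1
t8.Δ1 s2=1 s7=0 s1=1 s4=1 s3=0 clk=1 s6=1 s8=1 s0=0 s5=1
t8.Δ2 s2=1 s7=1 s1=1 s4=1 s3=0 clk=1 s6=1 s8=1 s0=0 s5=1
t8.Δ3 s2=1 s7=1 s1=0 s4=1 s3=0 clk=1 s6=1 s8=1 s0=0 s5=1

3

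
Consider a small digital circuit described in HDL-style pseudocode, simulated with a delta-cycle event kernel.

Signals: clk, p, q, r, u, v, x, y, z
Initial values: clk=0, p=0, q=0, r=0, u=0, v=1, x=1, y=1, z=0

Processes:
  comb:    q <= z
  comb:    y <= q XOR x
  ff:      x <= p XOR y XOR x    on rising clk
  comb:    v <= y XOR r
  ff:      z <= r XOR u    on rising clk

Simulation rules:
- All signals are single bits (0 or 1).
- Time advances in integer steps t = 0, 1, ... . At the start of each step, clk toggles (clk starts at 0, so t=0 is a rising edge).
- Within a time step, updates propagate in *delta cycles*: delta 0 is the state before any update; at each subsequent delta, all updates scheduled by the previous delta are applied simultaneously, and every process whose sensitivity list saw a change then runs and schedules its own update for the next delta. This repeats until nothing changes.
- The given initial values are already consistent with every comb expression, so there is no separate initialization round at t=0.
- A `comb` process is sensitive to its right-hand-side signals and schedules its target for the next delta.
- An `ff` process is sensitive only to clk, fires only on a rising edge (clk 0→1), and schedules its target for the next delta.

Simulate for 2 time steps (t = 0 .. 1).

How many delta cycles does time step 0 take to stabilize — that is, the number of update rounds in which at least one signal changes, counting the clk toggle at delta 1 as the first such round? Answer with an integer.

t0.Δ0 v=1 q=0 r=0 p=0 u=0 x=1 clk=0 y=1 z=0
t0.Δ1 v=1 q=0 r=0 p=0 u=0 x=1 clk=1 y=1 z=0
t0.Δ2 v=1 q=0 r=0 p=0 u=0 x=0 clk=1 y=1 z=0
t0.Δ3 v=1 q=0 r=0 p=0 u=0 x=0 clk=1 y=0 z=0
t0.Δ4 v=0 q=0 r=0 p=0 u=0 x=0 clk=1 y=0 z=0
t1.Δ0 v=0 q=0 r=0 p=0 u=0 x=0 clk=1 y=0 z=0
t1.Δ1 v=0 q=0 r=0 p=0 u=0 x=0 clk=0 y=0 z=0

4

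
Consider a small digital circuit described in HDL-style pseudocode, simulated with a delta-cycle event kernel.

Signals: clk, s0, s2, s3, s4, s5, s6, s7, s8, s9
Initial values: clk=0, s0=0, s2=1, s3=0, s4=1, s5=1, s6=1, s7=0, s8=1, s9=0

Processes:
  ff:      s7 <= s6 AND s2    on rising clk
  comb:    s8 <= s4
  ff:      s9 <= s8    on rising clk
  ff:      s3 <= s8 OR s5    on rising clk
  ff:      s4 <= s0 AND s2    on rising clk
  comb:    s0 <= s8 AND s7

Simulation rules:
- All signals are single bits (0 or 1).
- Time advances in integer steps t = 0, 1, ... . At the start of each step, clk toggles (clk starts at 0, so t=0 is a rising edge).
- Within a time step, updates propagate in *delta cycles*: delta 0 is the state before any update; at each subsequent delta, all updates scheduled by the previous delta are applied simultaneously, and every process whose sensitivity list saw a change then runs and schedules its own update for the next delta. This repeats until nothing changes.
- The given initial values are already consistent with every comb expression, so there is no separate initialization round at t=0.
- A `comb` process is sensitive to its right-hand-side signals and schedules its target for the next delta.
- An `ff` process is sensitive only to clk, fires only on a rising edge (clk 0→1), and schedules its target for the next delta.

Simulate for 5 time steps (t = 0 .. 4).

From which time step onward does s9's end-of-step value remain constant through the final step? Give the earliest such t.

2

t0.Δ0 s6=1 s0=0 s7=0 s8=1 s5=1 s3=0 s4=1 clk=0 s9=0 s2=1
t0.Δ1 s6=1 s0=0 s7=0 s8=1 s5=1 s3=0 s4=1 clk=1 s9=0 s2=1
t0.Δ2 s6=1 s0=0 s7=1 s8=1 s5=1 s3=1 s4=0 clk=1 s9=1 s2=1
t0.Δ3 s6=1 s0=1 s7=1 s8=0 s5=1 s3=1 s4=0 clk=1 s9=1 s2=1
t0.Δ4 s6=1 s0=0 s7=1 s8=0 s5=1 s3=1 s4=0 clk=1 s9=1 s2=1
t1.Δ0 s6=1 s0=0 s7=1 s8=0 s5=1 s3=1 s4=0 clk=1 s9=1 s2=1
t1.Δ1 s6=1 s0=0 s7=1 s8=0 s5=1 s3=1 s4=0 clk=0 s9=1 s2=1
t2.Δ0 s6=1 s0=0 s7=1 s8=0 s5=1 s3=1 s4=0 clk=0 s9=1 s2=1
t2.Δ1 s6=1 s0=0 s7=1 s8=0 s5=1 s3=1 s4=0 clk=1 s9=1 s2=1
t2.Δ2 s6=1 s0=0 s7=1 s8=0 s5=1 s3=1 s4=0 clk=1 s9=0 s2=1
t3.Δ0 s6=1 s0=0 s7=1 s8=0 s5=1 s3=1 s4=0 clk=1 s9=0 s2=1
t3.Δ1 s6=1 s0=0 s7=1 s8=0 s5=1 s3=1 s4=0 clk=0 s9=0 s2=1
t4.Δ0 s6=1 s0=0 s7=1 s8=0 s5=1 s3=1 s4=0 clk=0 s9=0 s2=1
t4.Δ1 s6=1 s0=0 s7=1 s8=0 s5=1 s3=1 s4=0 clk=1 s9=0 s2=1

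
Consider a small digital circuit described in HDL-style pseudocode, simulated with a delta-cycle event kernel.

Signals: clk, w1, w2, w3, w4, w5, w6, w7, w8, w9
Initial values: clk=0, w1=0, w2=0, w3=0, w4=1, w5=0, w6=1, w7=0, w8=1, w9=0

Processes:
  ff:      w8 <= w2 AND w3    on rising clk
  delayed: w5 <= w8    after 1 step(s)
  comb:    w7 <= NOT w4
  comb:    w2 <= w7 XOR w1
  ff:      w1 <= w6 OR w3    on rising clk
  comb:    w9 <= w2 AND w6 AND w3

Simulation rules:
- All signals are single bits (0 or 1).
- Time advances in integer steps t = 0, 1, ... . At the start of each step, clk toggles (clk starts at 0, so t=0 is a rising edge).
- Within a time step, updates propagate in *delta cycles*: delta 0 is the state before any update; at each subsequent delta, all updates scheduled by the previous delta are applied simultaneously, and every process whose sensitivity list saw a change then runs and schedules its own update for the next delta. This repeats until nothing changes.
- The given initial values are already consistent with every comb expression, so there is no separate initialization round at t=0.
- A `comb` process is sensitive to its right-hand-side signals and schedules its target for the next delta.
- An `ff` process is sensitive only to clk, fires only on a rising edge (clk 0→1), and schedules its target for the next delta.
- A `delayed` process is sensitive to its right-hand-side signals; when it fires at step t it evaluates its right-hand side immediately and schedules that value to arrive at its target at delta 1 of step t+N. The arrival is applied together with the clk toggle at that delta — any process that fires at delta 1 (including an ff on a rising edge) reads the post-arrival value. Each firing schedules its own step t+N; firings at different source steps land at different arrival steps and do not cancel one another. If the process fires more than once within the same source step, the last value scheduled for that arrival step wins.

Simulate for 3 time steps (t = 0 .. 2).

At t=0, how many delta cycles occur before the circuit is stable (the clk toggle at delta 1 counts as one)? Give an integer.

[bits: w8,w5,w9,w3,w7,clk,w2,w1,w4,w6]
t=0: Δ0=1000000011 Δ1=1000010011 Δ2=0000010111 Δ3=0000011111 | 3Δ
t=1: Δ0=0000011111 Δ1=0000001111 | 1Δ
t=2: Δ0=0000001111 Δ1=0000011111 | 1Δ

3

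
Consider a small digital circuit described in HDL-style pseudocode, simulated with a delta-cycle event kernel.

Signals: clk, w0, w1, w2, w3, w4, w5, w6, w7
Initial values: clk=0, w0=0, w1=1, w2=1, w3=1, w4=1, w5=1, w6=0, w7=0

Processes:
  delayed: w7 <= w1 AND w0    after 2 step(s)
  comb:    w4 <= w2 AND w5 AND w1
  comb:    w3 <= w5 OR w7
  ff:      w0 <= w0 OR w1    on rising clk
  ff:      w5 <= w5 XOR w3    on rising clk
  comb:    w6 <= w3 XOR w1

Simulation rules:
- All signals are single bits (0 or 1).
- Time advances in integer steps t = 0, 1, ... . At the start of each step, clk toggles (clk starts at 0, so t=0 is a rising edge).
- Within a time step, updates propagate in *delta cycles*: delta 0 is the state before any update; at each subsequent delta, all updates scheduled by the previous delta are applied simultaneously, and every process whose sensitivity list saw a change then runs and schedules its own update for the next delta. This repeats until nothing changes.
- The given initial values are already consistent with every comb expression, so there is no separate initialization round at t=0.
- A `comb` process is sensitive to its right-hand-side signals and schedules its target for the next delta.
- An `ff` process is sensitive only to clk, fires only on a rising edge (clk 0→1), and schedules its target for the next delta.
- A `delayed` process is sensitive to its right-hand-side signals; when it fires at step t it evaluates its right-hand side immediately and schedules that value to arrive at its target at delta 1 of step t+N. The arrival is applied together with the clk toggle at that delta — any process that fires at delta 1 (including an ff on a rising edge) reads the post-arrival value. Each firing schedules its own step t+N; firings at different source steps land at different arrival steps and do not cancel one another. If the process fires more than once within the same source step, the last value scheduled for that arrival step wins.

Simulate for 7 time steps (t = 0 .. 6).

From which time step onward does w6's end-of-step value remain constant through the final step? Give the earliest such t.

2

[bits: w4,w1,w2,w7,clk,w3,w5,w6,w0]
t=0: Δ0=111001100 Δ1=111011100 Δ2=111011001 Δ3=011010001 Δ4=011010011 | 4Δ
t=1: Δ0=011010011 Δ1=011000011 | 1Δ
t=2: Δ0=011000011 Δ1=011110011 Δ2=011111011 Δ3=011111001 | 3Δ
t=3: Δ0=011111001 Δ1=011101001 | 1Δ
t=4: Δ0=011101001 Δ1=011111001 Δ2=011111101 Δ3=111111101 | 3Δ
t=5: Δ0=111111101 Δ1=111101101 | 1Δ
t=6: Δ0=111101101 Δ1=111111101 Δ2=111111001 Δ3=011111001 | 3Δ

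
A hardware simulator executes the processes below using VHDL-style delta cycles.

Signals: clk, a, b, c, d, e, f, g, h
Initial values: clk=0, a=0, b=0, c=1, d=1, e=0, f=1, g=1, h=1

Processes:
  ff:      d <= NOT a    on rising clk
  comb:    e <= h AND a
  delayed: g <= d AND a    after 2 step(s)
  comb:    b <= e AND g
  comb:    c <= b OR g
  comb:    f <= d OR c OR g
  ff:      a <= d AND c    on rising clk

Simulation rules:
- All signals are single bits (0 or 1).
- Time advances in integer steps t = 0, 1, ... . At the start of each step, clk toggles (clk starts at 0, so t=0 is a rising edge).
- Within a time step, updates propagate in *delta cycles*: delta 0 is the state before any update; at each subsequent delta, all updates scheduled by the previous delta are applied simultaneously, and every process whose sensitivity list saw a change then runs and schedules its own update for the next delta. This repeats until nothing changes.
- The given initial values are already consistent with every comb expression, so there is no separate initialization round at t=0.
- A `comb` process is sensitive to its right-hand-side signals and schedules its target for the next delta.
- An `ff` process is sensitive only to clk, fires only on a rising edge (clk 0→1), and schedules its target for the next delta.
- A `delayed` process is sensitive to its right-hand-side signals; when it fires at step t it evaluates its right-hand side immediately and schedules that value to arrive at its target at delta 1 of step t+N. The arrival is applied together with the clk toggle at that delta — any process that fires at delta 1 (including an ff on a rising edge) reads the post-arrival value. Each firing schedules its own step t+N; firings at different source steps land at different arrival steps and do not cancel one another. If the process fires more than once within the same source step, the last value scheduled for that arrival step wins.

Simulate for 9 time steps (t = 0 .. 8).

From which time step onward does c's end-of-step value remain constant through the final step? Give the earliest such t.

t=0 Δ0: d=1 f=1 g=1 a=0 h=1 c=1 b=0 clk=0 e=0
  Δ1: clk:0→1
  Δ2: a:0→1
  Δ3: e:0→1
  Δ4: b:0→1
  (4Δ to stable)
t=1 Δ0: d=1 f=1 g=1 a=1 h=1 c=1 b=1 clk=1 e=1
  Δ1: clk:1→0
  (1Δ to stable)
t=2 Δ0: d=1 f=1 g=1 a=1 h=1 c=1 b=1 clk=0 e=1
  Δ1: clk:0→1
  Δ2: d:1→0
  (2Δ to stable)
t=3 Δ0: d=0 f=1 g=1 a=1 h=1 c=1 b=1 clk=1 e=1
  Δ1: clk:1→0
  (1Δ to stable)
t=4 Δ0: d=0 f=1 g=1 a=1 h=1 c=1 b=1 clk=0 e=1
  Δ1: g:1→0, clk:0→1
  Δ2: a:1→0, b:1→0
  Δ3: c:1→0, e:1→0
  Δ4: f:1→0
  (4Δ to stable)
t=5 Δ0: d=0 f=0 g=0 a=0 h=1 c=0 b=0 clk=1 e=0
  Δ1: clk:1→0
  (1Δ to stable)
t=6 Δ0: d=0 f=0 g=0 a=0 h=1 c=0 b=0 clk=0 e=0
  Δ1: clk:0→1
  Δ2: d:0→1
  Δ3: f:0→1
  (3Δ to stable)
t=7 Δ0: d=1 f=1 g=0 a=0 h=1 c=0 b=0 clk=1 e=0
  Δ1: clk:1→0
  (1Δ to stable)
t=8 Δ0: d=1 f=1 g=0 a=0 h=1 c=0 b=0 clk=0 e=0
  Δ1: clk:0→1
  (1Δ to stable)

4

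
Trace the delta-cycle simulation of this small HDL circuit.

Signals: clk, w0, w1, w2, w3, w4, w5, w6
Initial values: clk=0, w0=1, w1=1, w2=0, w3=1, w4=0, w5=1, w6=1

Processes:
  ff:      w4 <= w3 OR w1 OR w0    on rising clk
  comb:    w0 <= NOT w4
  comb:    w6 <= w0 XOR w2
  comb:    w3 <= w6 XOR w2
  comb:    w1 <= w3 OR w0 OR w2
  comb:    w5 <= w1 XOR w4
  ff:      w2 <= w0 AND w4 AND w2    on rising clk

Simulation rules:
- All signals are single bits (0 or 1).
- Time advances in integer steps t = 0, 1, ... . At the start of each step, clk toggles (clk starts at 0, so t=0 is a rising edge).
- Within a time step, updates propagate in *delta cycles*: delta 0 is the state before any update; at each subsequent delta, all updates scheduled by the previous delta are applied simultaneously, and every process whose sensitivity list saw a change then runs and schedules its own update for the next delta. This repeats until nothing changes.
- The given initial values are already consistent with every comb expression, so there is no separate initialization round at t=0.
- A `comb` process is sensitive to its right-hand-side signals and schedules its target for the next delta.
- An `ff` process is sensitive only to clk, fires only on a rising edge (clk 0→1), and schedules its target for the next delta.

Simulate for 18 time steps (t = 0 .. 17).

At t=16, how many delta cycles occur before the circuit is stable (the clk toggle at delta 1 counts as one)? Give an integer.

[bits: clk,w5,w6,w2,w4,w0,w3,w1]
t=0: Δ0=01100111 Δ1=11100111 Δ2=11101111 Δ3=10101011 Δ4=10001011 Δ5=10001001 Δ6=10001000 Δ7=11001000 | 7Δ
t=1: Δ0=11001000 Δ1=01001000 | 1Δ
t=2: Δ0=01001000 Δ1=11001000 Δ2=11000000 Δ3=10000100 Δ4=10100101 Δ5=11100111 | 5Δ
t=3: Δ0=11100111 Δ1=01100111 | 1Δ
t=4: Δ0=01100111 Δ1=11100111 Δ2=11101111 Δ3=10101011 Δ4=10001011 Δ5=10001001 Δ6=10001000 Δ7=11001000 | 7Δ
t=5: Δ0=11001000 Δ1=01001000 | 1Δ
t=6: Δ0=01001000 Δ1=11001000 Δ2=11000000 Δ3=10000100 Δ4=10100101 Δ5=11100111 | 5Δ
t=7: Δ0=11100111 Δ1=01100111 | 1Δ
t=8: Δ0=01100111 Δ1=11100111 Δ2=11101111 Δ3=10101011 Δ4=10001011 Δ5=10001001 Δ6=10001000 Δ7=11001000 | 7Δ
t=9: Δ0=11001000 Δ1=01001000 | 1Δ
t=10: Δ0=01001000 Δ1=11001000 Δ2=11000000 Δ3=10000100 Δ4=10100101 Δ5=11100111 | 5Δ
t=11: Δ0=11100111 Δ1=01100111 | 1Δ
t=12: Δ0=01100111 Δ1=11100111 Δ2=11101111 Δ3=10101011 Δ4=10001011 Δ5=10001001 Δ6=10001000 Δ7=11001000 | 7Δ
t=13: Δ0=11001000 Δ1=01001000 | 1Δ
t=14: Δ0=01001000 Δ1=11001000 Δ2=11000000 Δ3=10000100 Δ4=10100101 Δ5=11100111 | 5Δ
t=15: Δ0=11100111 Δ1=01100111 | 1Δ
t=16: Δ0=01100111 Δ1=11100111 Δ2=11101111 Δ3=10101011 Δ4=10001011 Δ5=10001001 Δ6=10001000 Δ7=11001000 | 7Δ
t=17: Δ0=11001000 Δ1=01001000 | 1Δ

7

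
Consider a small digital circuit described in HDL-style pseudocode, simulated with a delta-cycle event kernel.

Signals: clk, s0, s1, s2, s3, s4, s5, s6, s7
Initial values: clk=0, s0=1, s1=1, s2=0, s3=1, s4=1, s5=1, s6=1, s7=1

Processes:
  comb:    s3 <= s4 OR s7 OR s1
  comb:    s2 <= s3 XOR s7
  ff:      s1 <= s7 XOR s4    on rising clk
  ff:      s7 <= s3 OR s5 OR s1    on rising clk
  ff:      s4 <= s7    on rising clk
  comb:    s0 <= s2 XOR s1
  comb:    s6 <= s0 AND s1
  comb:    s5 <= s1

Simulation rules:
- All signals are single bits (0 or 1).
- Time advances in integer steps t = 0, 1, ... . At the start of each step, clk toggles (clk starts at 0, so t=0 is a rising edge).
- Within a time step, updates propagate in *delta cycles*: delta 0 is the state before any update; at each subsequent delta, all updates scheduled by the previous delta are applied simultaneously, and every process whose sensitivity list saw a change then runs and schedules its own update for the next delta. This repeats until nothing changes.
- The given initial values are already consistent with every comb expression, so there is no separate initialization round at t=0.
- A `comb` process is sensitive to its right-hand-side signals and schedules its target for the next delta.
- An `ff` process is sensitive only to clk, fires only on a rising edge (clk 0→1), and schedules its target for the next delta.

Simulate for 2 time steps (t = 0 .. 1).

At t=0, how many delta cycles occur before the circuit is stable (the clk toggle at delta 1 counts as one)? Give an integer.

t0.Δ0 s7=1 s0=1 s2=0 s1=1 s5=1 clk=0 s6=1 s3=1 s4=1
t0.Δ1 s7=1 s0=1 s2=0 s1=1 s5=1 clk=1 s6=1 s3=1 s4=1
t0.Δ2 s7=1 s0=1 s2=0 s1=0 s5=1 clk=1 s6=1 s3=1 s4=1
t0.Δ3 s7=1 s0=0 s2=0 s1=0 s5=0 clk=1 s6=0 s3=1 s4=1
t1.Δ0 s7=1 s0=0 s2=0 s1=0 s5=0 clk=1 s6=0 s3=1 s4=1
t1.Δ1 s7=1 s0=0 s2=0 s1=0 s5=0 clk=0 s6=0 s3=1 s4=1

3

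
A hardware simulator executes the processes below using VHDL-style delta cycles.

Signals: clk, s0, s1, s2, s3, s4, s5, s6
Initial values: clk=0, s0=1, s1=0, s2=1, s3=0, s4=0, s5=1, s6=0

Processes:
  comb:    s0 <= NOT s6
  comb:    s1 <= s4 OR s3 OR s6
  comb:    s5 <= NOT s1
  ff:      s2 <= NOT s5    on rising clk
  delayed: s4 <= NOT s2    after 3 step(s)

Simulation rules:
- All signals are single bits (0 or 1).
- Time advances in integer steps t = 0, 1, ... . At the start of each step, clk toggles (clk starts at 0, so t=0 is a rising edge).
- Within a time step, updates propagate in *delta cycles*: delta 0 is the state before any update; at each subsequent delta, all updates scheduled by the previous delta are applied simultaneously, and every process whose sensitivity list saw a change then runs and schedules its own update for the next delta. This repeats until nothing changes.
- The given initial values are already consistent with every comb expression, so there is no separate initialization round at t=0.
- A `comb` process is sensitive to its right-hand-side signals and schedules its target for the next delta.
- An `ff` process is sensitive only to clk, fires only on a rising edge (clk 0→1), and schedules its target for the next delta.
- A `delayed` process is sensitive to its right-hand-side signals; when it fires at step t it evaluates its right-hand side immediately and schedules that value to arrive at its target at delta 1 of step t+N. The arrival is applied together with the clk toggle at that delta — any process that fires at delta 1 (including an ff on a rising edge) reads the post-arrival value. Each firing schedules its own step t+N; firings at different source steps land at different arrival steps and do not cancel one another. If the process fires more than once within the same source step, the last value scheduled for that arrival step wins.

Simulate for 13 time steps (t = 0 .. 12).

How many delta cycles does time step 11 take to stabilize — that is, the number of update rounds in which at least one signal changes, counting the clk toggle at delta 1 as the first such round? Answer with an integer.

[bits: s4,s6,s2,s5,s3,s1,s0,clk]
t=0: Δ0=00110010 Δ1=00110011 Δ2=00010011 | 2Δ
t=1: Δ0=00010011 Δ1=00010010 | 1Δ
t=2: Δ0=00010010 Δ1=00010011 | 1Δ
t=3: Δ0=00010011 Δ1=10010010 Δ2=10010110 Δ3=10000110 | 3Δ
t=4: Δ0=10000110 Δ1=10000111 Δ2=10100111 | 2Δ
t=5: Δ0=10100111 Δ1=10100110 | 1Δ
t=6: Δ0=10100110 Δ1=10100111 | 1Δ
t=7: Δ0=10100111 Δ1=00100110 Δ2=00100010 Δ3=00110010 | 3Δ
t=8: Δ0=00110010 Δ1=00110011 Δ2=00010011 | 2Δ
t=9: Δ0=00010011 Δ1=00010010 | 1Δ
t=10: Δ0=00010010 Δ1=00010011 | 1Δ
t=11: Δ0=00010011 Δ1=10010010 Δ2=10010110 Δ3=10000110 | 3Δ
t=12: Δ0=10000110 Δ1=10000111 Δ2=10100111 | 2Δ

3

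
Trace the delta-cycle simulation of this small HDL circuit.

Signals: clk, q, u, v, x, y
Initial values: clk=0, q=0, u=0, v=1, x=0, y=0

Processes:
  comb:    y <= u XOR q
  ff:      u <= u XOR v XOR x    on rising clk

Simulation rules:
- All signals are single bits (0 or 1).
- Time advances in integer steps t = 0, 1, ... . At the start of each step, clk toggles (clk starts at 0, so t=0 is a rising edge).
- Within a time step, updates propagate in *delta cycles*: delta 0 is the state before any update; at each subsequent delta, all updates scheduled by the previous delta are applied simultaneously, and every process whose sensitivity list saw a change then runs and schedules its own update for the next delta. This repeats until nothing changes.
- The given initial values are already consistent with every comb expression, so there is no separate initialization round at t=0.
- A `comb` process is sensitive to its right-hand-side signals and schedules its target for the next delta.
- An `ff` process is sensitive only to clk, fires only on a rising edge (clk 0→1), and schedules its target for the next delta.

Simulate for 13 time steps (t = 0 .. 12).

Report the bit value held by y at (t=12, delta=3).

1

t=0 Δ0: v=1 u=0 clk=0 q=0 x=0 y=0
  Δ1: clk:0→1
  Δ2: u:0→1
  Δ3: y:0→1
  (3Δ to stable)
t=1 Δ0: v=1 u=1 clk=1 q=0 x=0 y=1
  Δ1: clk:1→0
  (1Δ to stable)
t=2 Δ0: v=1 u=1 clk=0 q=0 x=0 y=1
  Δ1: clk:0→1
  Δ2: u:1→0
  Δ3: y:1→0
  (3Δ to stable)
t=3 Δ0: v=1 u=0 clk=1 q=0 x=0 y=0
  Δ1: clk:1→0
  (1Δ to stable)
t=4 Δ0: v=1 u=0 clk=0 q=0 x=0 y=0
  Δ1: clk:0→1
  Δ2: u:0→1
  Δ3: y:0→1
  (3Δ to stable)
t=5 Δ0: v=1 u=1 clk=1 q=0 x=0 y=1
  Δ1: clk:1→0
  (1Δ to stable)
t=6 Δ0: v=1 u=1 clk=0 q=0 x=0 y=1
  Δ1: clk:0→1
  Δ2: u:1→0
  Δ3: y:1→0
  (3Δ to stable)
t=7 Δ0: v=1 u=0 clk=1 q=0 x=0 y=0
  Δ1: clk:1→0
  (1Δ to stable)
t=8 Δ0: v=1 u=0 clk=0 q=0 x=0 y=0
  Δ1: clk:0→1
  Δ2: u:0→1
  Δ3: y:0→1
  (3Δ to stable)
t=9 Δ0: v=1 u=1 clk=1 q=0 x=0 y=1
  Δ1: clk:1→0
  (1Δ to stable)
t=10 Δ0: v=1 u=1 clk=0 q=0 x=0 y=1
  Δ1: clk:0→1
  Δ2: u:1→0
  Δ3: y:1→0
  (3Δ to stable)
t=11 Δ0: v=1 u=0 clk=1 q=0 x=0 y=0
  Δ1: clk:1→0
  (1Δ to stable)
t=12 Δ0: v=1 u=0 clk=0 q=0 x=0 y=0
  Δ1: clk:0→1
  Δ2: u:0→1
  Δ3: y:0→1
  (3Δ to stable)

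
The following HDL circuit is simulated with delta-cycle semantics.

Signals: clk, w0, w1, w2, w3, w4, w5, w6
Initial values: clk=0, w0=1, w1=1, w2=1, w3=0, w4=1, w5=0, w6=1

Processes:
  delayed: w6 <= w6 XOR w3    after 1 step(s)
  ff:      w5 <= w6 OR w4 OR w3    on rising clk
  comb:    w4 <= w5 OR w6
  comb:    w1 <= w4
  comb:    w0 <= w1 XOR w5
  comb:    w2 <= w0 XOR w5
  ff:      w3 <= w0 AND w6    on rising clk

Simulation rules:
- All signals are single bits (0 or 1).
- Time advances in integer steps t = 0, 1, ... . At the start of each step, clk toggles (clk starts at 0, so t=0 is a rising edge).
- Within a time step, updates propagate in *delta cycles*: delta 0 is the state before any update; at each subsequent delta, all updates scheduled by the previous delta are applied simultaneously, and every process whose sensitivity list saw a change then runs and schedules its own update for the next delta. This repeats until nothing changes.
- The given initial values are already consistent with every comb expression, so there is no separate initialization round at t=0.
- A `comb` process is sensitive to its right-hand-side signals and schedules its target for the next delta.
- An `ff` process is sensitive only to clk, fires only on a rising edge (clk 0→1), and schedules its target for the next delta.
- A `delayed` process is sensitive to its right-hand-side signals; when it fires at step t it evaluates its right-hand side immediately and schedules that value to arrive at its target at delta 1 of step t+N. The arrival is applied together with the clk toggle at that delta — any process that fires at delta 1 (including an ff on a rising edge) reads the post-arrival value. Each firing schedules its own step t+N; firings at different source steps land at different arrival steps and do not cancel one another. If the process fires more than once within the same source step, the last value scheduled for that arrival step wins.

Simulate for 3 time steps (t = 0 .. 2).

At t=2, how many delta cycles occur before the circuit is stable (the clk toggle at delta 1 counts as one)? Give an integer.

2

t=0 Δ0: w3=0 w5=0 clk=0 w2=1 w6=1 w0=1 w4=1 w1=1
  Δ1: clk:0→1
  Δ2: w3:0→1, w5:0→1
  Δ3: w2:1→0, w0:1→0
  Δ4: w2:0→1
  (4Δ to stable)
t=1 Δ0: w3=1 w5=1 clk=1 w2=1 w6=1 w0=0 w4=1 w1=1
  Δ1: clk:1→0, w6:1→0
  (1Δ to stable)
t=2 Δ0: w3=1 w5=1 clk=0 w2=1 w6=0 w0=0 w4=1 w1=1
  Δ1: clk:0→1, w6:0→1
  Δ2: w3:1→0
  (2Δ to stable)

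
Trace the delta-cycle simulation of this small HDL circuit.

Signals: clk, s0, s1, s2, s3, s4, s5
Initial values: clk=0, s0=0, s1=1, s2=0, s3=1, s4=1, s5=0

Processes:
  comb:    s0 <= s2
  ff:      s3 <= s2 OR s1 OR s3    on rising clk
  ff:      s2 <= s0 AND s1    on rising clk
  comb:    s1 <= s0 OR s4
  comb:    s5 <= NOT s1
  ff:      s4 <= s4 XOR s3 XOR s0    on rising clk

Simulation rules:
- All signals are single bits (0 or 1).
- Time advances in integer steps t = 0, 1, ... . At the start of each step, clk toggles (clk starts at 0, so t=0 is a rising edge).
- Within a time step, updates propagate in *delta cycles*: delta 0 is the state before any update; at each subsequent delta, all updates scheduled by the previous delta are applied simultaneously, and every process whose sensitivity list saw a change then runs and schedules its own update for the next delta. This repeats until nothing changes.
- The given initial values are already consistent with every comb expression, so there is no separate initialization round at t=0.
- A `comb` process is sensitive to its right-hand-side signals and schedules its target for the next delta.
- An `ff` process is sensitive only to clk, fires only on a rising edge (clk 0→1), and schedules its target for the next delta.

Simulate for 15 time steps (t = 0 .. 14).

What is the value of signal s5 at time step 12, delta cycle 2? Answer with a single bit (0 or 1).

0

t=0 Δ0: clk=0 s4=1 s3=1 s0=0 s5=0 s1=1 s2=0
  Δ1: clk:0→1
  Δ2: s4:1→0
  Δ3: s1:1→0
  Δ4: s5:0→1
  (4Δ to stable)
t=1 Δ0: clk=1 s4=0 s3=1 s0=0 s5=1 s1=0 s2=0
  Δ1: clk:1→0
  (1Δ to stable)
t=2 Δ0: clk=0 s4=0 s3=1 s0=0 s5=1 s1=0 s2=0
  Δ1: clk:0→1
  Δ2: s4:0→1
  Δ3: s1:0→1
  Δ4: s5:1→0
  (4Δ to stable)
t=3 Δ0: clk=1 s4=1 s3=1 s0=0 s5=0 s1=1 s2=0
  Δ1: clk:1→0
  (1Δ to stable)
t=4 Δ0: clk=0 s4=1 s3=1 s0=0 s5=0 s1=1 s2=0
  Δ1: clk:0→1
  Δ2: s4:1→0
  Δ3: s1:1→0
  Δ4: s5:0→1
  (4Δ to stable)
t=5 Δ0: clk=1 s4=0 s3=1 s0=0 s5=1 s1=0 s2=0
  Δ1: clk:1→0
  (1Δ to stable)
t=6 Δ0: clk=0 s4=0 s3=1 s0=0 s5=1 s1=0 s2=0
  Δ1: clk:0→1
  Δ2: s4:0→1
  Δ3: s1:0→1
  Δ4: s5:1→0
  (4Δ to stable)
t=7 Δ0: clk=1 s4=1 s3=1 s0=0 s5=0 s1=1 s2=0
  Δ1: clk:1→0
  (1Δ to stable)
t=8 Δ0: clk=0 s4=1 s3=1 s0=0 s5=0 s1=1 s2=0
  Δ1: clk:0→1
  Δ2: s4:1→0
  Δ3: s1:1→0
  Δ4: s5:0→1
  (4Δ to stable)
t=9 Δ0: clk=1 s4=0 s3=1 s0=0 s5=1 s1=0 s2=0
  Δ1: clk:1→0
  (1Δ to stable)
t=10 Δ0: clk=0 s4=0 s3=1 s0=0 s5=1 s1=0 s2=0
  Δ1: clk:0→1
  Δ2: s4:0→1
  Δ3: s1:0→1
  Δ4: s5:1→0
  (4Δ to stable)
t=11 Δ0: clk=1 s4=1 s3=1 s0=0 s5=0 s1=1 s2=0
  Δ1: clk:1→0
  (1Δ to stable)
t=12 Δ0: clk=0 s4=1 s3=1 s0=0 s5=0 s1=1 s2=0
  Δ1: clk:0→1
  Δ2: s4:1→0
  Δ3: s1:1→0
  Δ4: s5:0→1
  (4Δ to stable)
t=13 Δ0: clk=1 s4=0 s3=1 s0=0 s5=1 s1=0 s2=0
  Δ1: clk:1→0
  (1Δ to stable)
t=14 Δ0: clk=0 s4=0 s3=1 s0=0 s5=1 s1=0 s2=0
  Δ1: clk:0→1
  Δ2: s4:0→1
  Δ3: s1:0→1
  Δ4: s5:1→0
  (4Δ to stable)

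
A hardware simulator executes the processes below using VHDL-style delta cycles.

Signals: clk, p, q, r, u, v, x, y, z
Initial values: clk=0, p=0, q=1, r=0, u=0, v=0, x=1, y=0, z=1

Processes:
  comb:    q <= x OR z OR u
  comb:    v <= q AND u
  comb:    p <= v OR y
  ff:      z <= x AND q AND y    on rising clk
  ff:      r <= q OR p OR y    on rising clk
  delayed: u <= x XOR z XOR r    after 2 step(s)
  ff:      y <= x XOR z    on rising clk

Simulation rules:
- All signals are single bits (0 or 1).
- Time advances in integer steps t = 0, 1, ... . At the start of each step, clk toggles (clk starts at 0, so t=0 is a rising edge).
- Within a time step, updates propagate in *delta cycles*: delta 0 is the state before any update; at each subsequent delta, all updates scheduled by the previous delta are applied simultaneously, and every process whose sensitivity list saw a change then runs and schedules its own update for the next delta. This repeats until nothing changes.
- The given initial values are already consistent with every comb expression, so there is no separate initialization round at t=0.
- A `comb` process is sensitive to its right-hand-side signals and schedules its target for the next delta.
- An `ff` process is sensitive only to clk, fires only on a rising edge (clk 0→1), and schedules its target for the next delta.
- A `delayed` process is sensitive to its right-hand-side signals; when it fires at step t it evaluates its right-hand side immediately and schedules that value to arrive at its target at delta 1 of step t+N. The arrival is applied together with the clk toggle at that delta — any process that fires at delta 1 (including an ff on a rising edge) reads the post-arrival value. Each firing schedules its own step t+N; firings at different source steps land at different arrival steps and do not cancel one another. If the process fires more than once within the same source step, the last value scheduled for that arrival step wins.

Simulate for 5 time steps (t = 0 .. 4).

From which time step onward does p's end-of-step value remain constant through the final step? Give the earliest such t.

t0.Δ0 q=1 y=0 u=0 r=0 z=1 x=1 clk=0 p=0 v=0
t0.Δ1 q=1 y=0 u=0 r=0 z=1 x=1 clk=1 p=0 v=0
t0.Δ2 q=1 y=0 u=0 r=1 z=0 x=1 clk=1 p=0 v=0
t1.Δ0 q=1 y=0 u=0 r=1 z=0 x=1 clk=1 p=0 v=0
t1.Δ1 q=1 y=0 u=0 r=1 z=0 x=1 clk=0 p=0 v=0
t2.Δ0 q=1 y=0 u=0 r=1 z=0 x=1 clk=0 p=0 v=0
t2.Δ1 q=1 y=0 u=0 r=1 z=0 x=1 clk=1 p=0 v=0
t2.Δ2 q=1 y=1 u=0 r=1 z=0 x=1 clk=1 p=0 v=0
t2.Δ3 q=1 y=1 u=0 r=1 z=0 x=1 clk=1 p=1 v=0
t3.Δ0 q=1 y=1 u=0 r=1 z=0 x=1 clk=1 p=1 v=0
t3.Δ1 q=1 y=1 u=0 r=1 z=0 x=1 clk=0 p=1 v=0
t4.Δ0 q=1 y=1 u=0 r=1 z=0 x=1 clk=0 p=1 v=0
t4.Δ1 q=1 y=1 u=0 r=1 z=0 x=1 clk=1 p=1 v=0
t4.Δ2 q=1 y=1 u=0 r=1 z=1 x=1 clk=1 p=1 v=0

2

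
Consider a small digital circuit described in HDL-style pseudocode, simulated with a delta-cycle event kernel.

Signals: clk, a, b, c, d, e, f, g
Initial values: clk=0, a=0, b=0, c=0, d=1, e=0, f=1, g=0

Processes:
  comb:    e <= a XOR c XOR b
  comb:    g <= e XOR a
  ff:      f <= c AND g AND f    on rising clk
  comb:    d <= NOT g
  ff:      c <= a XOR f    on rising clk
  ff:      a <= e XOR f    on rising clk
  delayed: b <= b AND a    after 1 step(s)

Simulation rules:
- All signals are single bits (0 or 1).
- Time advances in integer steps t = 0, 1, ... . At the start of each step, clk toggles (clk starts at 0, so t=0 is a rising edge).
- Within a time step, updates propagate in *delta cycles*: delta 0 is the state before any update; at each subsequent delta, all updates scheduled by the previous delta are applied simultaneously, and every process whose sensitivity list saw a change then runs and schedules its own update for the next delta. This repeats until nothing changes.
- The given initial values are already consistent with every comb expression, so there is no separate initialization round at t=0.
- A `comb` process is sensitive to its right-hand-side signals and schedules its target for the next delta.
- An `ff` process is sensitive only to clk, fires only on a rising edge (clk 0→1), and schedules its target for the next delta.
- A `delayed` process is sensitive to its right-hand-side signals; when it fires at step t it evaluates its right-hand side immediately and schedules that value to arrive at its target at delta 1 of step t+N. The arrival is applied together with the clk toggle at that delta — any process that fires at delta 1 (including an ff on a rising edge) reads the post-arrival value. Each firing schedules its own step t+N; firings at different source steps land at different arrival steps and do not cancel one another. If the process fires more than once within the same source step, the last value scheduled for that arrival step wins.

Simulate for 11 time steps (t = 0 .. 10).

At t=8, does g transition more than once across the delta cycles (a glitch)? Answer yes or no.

yes

t=0 Δ0: clk=0 d=1 f=1 a=0 c=0 g=0 e=0 b=0
  Δ1: clk:0→1
  Δ2: f:1→0, a:0→1, c:0→1
  Δ3: g:0→1
  Δ4: d:1→0
  (4Δ to stable)
t=1 Δ0: clk=1 d=0 f=0 a=1 c=1 g=1 e=0 b=0
  Δ1: clk:1→0
  (1Δ to stable)
t=2 Δ0: clk=0 d=0 f=0 a=1 c=1 g=1 e=0 b=0
  Δ1: clk:0→1
  Δ2: a:1→0
  Δ3: g:1→0, e:0→1
  Δ4: d:0→1, g:0→1
  Δ5: d:1→0
  (5Δ to stable)
t=3 Δ0: clk=1 d=0 f=0 a=0 c=1 g=1 e=1 b=0
  Δ1: clk:1→0
  (1Δ to stable)
t=4 Δ0: clk=0 d=0 f=0 a=0 c=1 g=1 e=1 b=0
  Δ1: clk:0→1
  Δ2: a:0→1, c:1→0
  Δ3: g:1→0
  Δ4: d:0→1
  (4Δ to stable)
t=5 Δ0: clk=1 d=1 f=0 a=1 c=0 g=0 e=1 b=0
  Δ1: clk:1→0
  (1Δ to stable)
t=6 Δ0: clk=0 d=1 f=0 a=1 c=0 g=0 e=1 b=0
  Δ1: clk:0→1
  Δ2: c:0→1
  Δ3: e:1→0
  Δ4: g:0→1
  Δ5: d:1→0
  (5Δ to stable)
t=7 Δ0: clk=1 d=0 f=0 a=1 c=1 g=1 e=0 b=0
  Δ1: clk:1→0
  (1Δ to stable)
t=8 Δ0: clk=0 d=0 f=0 a=1 c=1 g=1 e=0 b=0
  Δ1: clk:0→1
  Δ2: a:1→0
  Δ3: g:1→0, e:0→1
  Δ4: d:0→1, g:0→1
  Δ5: d:1→0
  (5Δ to stable)
t=9 Δ0: clk=1 d=0 f=0 a=0 c=1 g=1 e=1 b=0
  Δ1: clk:1→0
  (1Δ to stable)
t=10 Δ0: clk=0 d=0 f=0 a=0 c=1 g=1 e=1 b=0
  Δ1: clk:0→1
  Δ2: a:0→1, c:1→0
  Δ3: g:1→0
  Δ4: d:0→1
  (4Δ to stable)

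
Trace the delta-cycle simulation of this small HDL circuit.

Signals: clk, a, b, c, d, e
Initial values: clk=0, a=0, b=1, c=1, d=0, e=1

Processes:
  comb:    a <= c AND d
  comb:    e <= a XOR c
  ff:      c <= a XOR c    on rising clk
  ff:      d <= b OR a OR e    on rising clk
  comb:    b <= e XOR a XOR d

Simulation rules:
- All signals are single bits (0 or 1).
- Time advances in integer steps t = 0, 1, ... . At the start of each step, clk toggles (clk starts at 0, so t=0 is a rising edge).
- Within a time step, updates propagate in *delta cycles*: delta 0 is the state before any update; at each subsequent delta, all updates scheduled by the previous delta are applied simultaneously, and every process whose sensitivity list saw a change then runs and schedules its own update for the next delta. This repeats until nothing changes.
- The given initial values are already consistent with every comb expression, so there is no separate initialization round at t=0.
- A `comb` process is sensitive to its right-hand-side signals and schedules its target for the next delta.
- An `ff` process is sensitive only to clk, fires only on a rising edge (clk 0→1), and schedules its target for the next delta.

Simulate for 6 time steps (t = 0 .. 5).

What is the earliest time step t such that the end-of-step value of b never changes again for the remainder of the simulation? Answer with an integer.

2

[bits: b,clk,a,c,e,d]
t=0: Δ0=100110 Δ1=110110 Δ2=110111 Δ3=011111 Δ4=111101 Δ5=011101 | 5Δ
t=1: Δ0=011101 Δ1=001101 | 1Δ
t=2: Δ0=001101 Δ1=011101 Δ2=011001 Δ3=010011 Δ4=010001 Δ5=110001 | 5Δ
t=3: Δ0=110001 Δ1=100001 | 1Δ
t=4: Δ0=100001 Δ1=110001 | 1Δ
t=5: Δ0=110001 Δ1=100001 | 1Δ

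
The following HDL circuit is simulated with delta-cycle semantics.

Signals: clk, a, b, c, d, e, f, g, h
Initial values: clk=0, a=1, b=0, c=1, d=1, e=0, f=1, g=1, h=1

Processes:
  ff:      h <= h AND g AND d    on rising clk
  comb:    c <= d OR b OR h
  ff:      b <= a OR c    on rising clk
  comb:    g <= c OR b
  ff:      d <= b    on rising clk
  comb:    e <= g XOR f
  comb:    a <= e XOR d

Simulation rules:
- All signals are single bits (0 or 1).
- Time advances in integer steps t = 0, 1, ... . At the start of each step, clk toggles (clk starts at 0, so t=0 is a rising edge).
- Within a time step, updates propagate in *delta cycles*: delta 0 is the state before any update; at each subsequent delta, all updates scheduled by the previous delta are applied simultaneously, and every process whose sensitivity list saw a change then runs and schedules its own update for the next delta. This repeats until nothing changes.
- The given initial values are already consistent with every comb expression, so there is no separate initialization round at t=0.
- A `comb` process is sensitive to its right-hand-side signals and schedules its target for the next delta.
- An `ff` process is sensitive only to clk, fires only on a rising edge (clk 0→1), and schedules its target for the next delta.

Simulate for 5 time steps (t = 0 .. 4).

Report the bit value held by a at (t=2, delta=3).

1

[bits: c,h,g,f,a,b,d,clk,e]
t=0: Δ0=111110100 Δ1=111110110 Δ2=111111010 Δ3=111101010 | 3Δ
t=1: Δ0=111101010 Δ1=111101000 | 1Δ
t=2: Δ0=111101000 Δ1=111101010 Δ2=101101110 Δ3=101111110 | 3Δ
t=3: Δ0=101111110 Δ1=101111100 | 1Δ
t=4: Δ0=101111100 Δ1=101111110 | 1Δ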